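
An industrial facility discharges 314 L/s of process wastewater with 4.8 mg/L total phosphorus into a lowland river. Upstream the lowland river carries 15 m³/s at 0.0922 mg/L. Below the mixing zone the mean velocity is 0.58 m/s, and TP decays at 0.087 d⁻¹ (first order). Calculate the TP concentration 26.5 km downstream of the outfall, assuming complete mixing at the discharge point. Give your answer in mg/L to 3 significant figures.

314 L/s = 0.314 m³/s.
After complete mixing, C₀ = (0.314·4.8 + 15·0.0922) / 15.31 = 0.1887 mg/L.
Travel time t = 2.65e+04 m / 0.58 m/s = 4.569e+04 s = 0.5288 d.
C = 0.1887·exp(−0.087·0.5288) = 0.1887·0.955 = 0.1802 mg/L.

0.180 mg/L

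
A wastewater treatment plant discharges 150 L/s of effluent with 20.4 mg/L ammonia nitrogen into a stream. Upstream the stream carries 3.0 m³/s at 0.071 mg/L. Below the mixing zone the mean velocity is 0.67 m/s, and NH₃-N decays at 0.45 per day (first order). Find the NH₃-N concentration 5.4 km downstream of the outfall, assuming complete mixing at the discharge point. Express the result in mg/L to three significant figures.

0.996 mg/L

150 L/s = 0.15 m³/s.
After complete mixing, C₀ = (0.15·20.4 + 3·0.071) / 3.15 = 1.039 mg/L.
Travel time t = 5400 m / 0.67 m/s = 8060 s = 0.09328 d.
C = 1.039·exp(−0.45·0.09328) = 1.039·0.9589 = 0.9963 mg/L.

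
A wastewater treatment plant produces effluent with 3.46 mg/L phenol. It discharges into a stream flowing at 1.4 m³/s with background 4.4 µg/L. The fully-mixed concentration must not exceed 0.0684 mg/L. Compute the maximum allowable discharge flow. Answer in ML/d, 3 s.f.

4.4 µg/L = 0.0044 mg/L.
Mass balance at complete mixing: C_std·(Q_w + Q_r) = Q_w·C_e + Q_r·C_b.
Rearranging, Q_w = Q_r·(C_std − C_b)/(C_e − C_std) = 1.4·(0.0684 − 0.0044) / (3.46 − 0.0684) = 0.02642 m³/s.
= 2.283 ML/d.

2.28 ML/d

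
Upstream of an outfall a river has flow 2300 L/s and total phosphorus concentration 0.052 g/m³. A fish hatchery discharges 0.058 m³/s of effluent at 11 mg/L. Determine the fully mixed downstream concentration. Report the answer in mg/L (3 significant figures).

2300 L/s = 2.3 m³/s.
Conservation of mass across the mixing zone: C = (0.058·11 + 2.3·0.052) / (0.058 + 2.3) = 0.7576/2.358 = 0.3213 mg/L.

0.321 mg/L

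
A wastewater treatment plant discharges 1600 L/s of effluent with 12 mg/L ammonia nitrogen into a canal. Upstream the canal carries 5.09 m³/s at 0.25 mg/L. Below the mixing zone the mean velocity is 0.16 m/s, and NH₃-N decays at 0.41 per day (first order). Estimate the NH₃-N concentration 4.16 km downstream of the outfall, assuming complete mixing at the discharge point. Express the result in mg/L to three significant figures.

1600 L/s = 1.6 m³/s.
After complete mixing, C₀ = (1.6·12 + 5.09·0.25) / 6.69 = 3.06 mg/L.
Travel time t = 4160 m / 0.16 m/s = 2.6e+04 s = 0.3009 d.
C = 3.06·exp(−0.41·0.3009) = 3.06·0.8839 = 2.705 mg/L.

2.70 mg/L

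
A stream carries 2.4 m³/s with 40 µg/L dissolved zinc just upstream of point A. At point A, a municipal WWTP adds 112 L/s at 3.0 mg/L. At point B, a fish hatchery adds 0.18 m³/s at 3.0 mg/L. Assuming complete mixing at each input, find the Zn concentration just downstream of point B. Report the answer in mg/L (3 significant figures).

0.361 mg/L

40 µg/L = 0.04 mg/L.
112 L/s = 0.112 m³/s.
After input A: C = (2.4·0.04 + 0.112·3) / 2.512 = 0.172 mg/L.
After input B: C = (2.512·0.172 + 0.18·3) / 2.692 = 0.3611 mg/L.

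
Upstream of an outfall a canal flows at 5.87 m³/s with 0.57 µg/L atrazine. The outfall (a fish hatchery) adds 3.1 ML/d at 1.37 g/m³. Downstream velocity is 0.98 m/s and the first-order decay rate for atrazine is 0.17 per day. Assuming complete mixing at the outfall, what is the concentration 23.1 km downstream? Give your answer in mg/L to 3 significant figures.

3.1 ML/d = 0.03588 m³/s.
0.57 µg/L = 0.00057 mg/L.
After complete mixing, C₀ = (0.03588·1.37 + 5.87·0.00057) / 5.906 = 0.00889 mg/L.
Travel time t = 2.31e+04 m / 0.98 m/s = 2.357e+04 s = 0.2728 d.
C = 0.00889·exp(−0.17·0.2728) = 0.00889·0.9547 = 0.008487 mg/L.

0.00849 mg/L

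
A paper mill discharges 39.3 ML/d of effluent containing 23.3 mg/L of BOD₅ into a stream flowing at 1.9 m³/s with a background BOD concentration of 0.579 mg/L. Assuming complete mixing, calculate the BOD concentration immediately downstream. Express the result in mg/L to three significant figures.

4.97 mg/L

39.3 ML/d = 0.4549 m³/s.
Conservation of mass across the mixing zone: C = (0.4549·23.3 + 1.9·0.579) / (0.4549 + 1.9) = 11.7/2.355 = 4.968 mg/L.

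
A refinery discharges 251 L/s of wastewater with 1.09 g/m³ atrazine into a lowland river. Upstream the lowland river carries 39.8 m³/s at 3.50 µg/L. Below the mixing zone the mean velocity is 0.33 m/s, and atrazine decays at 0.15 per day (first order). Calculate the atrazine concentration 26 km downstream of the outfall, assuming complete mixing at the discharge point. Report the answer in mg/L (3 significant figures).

0.00899 mg/L

251 L/s = 0.251 m³/s.
3.50 µg/L = 0.0035 mg/L.
After complete mixing, C₀ = (0.251·1.09 + 39.8·0.0035) / 40.05 = 0.01031 mg/L.
Travel time t = 2.6e+04 m / 0.33 m/s = 7.879e+04 s = 0.9119 d.
C = 0.01031·exp(−0.15·0.9119) = 0.01031·0.8722 = 0.008991 mg/L.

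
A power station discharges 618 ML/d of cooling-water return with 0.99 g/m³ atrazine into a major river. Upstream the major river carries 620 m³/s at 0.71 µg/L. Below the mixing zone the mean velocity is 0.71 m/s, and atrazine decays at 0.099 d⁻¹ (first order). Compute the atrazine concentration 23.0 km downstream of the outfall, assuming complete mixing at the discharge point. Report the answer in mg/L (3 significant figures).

618 ML/d = 7.153 m³/s.
0.71 µg/L = 0.00071 mg/L.
After complete mixing, C₀ = (7.153·0.99 + 620·0.00071) / 627.2 = 0.01199 mg/L.
Travel time t = 2.3e+04 m / 0.71 m/s = 3.239e+04 s = 0.3749 d.
C = 0.01199·exp(−0.099·0.3749) = 0.01199·0.9636 = 0.01156 mg/L.

0.0116 mg/L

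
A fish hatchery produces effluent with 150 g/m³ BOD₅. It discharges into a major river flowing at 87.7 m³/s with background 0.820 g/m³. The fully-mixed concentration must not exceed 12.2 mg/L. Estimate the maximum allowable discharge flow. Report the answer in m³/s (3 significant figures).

Mass balance at complete mixing: C_std·(Q_w + Q_r) = Q_w·C_e + Q_r·C_b.
Rearranging, Q_w = Q_r·(C_std − C_b)/(C_e − C_std) = 87.7·(12.2 − 0.82) / (150 − 12.2) = 7.243 m³/s.

7.24 m³/s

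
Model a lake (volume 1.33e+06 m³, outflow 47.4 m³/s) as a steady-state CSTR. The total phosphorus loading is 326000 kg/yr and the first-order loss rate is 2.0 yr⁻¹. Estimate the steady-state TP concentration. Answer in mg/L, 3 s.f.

0.218 mg/L

Outflow Q = 47.4 m³/s × 3.156e+07 s/yr = 1.496e+09 m³/yr.
Steady-state CSTR mass balance: W = Q·C + k·V·C, so C = W/(Q + kV).
Q + kV = 1.496e+09 + 2.0·1.33e+06 = 1.498e+09 m³/yr.
C = 326000/1.498e+09 = 0.0002176 kg/m³ = 0.2176 mg/L.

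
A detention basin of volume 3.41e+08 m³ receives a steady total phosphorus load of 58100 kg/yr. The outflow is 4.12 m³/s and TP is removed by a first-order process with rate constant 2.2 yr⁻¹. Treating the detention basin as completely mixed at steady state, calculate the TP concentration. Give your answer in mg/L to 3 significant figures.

Outflow Q = 4.12 m³/s × 3.156e+07 s/yr = 1.3e+08 m³/yr.
Steady-state CSTR mass balance: W = Q·C + k·V·C, so C = W/(Q + kV).
Q + kV = 1.3e+08 + 2.2·3.41e+08 = 8.802e+08 m³/yr.
C = 58100/8.802e+08 = 6.601e-05 kg/m³ = 0.06601 mg/L.

0.0660 mg/L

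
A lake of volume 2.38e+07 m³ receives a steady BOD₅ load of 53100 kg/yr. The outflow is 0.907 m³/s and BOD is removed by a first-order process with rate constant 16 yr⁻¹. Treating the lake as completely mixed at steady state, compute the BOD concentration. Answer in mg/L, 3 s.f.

Outflow Q = 0.907 m³/s × 3.156e+07 s/yr = 2.862e+07 m³/yr.
Steady-state CSTR mass balance: W = Q·C + k·V·C, so C = W/(Q + kV).
Q + kV = 2.862e+07 + 16·2.38e+07 = 4.094e+08 m³/yr.
C = 53100/4.094e+08 = 0.0001297 kg/m³ = 0.1297 mg/L.

0.130 mg/L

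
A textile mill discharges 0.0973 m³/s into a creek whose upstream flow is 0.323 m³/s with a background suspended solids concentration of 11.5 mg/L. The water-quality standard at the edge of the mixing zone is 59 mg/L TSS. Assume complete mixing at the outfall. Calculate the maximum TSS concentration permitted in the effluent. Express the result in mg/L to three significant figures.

Mass balance: 59·0.4203 = 0.0973·Cₑ + 0.323·11.5.
Cₑ = (24.8 − 3.715) / 0.0973 = 216.7 mg/L.

217 mg/L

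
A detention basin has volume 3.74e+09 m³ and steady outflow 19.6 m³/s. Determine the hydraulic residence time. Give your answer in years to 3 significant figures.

6.05 yr

Q = 19.6 m³/s × 3.156e+07 s/yr = 6.185e+08 m³/yr.
Hydraulic residence time τ = V/Q = 3.74e+09/6.185e+08 = 6.047 yr.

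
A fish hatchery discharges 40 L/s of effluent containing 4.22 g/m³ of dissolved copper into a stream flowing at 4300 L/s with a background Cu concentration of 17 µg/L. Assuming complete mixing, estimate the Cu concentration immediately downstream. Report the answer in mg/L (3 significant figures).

0.0557 mg/L

40 L/s = 0.04 m³/s.
4300 L/s = 4.3 m³/s.
17 µg/L = 0.017 mg/L.
Flow-weighted mixing gives C = (0.04·4.22 + 4.3·0.017) / (0.04 + 4.3) = 0.2419/4.34 = 0.05574 mg/L.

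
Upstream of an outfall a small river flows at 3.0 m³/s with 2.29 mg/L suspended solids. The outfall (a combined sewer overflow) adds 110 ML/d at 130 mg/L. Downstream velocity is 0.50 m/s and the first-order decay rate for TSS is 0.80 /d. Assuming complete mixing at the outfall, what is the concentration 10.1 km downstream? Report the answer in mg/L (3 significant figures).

33.5 mg/L

110 ML/d = 1.273 m³/s.
After complete mixing, C₀ = (1.273·130 + 3·2.29) / 4.273 = 40.34 mg/L.
Travel time t = 1.01e+04 m / 0.50 m/s = 2.02e+04 s = 0.2338 d.
C = 40.34·exp(−0.80·0.2338) = 40.34·0.8294 = 33.46 mg/L.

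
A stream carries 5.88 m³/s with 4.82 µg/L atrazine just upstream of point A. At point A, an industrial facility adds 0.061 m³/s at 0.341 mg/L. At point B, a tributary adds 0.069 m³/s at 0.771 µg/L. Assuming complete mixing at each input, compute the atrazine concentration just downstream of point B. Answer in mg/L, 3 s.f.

4.82 µg/L = 0.00482 mg/L.
After input A: C = (5.88·0.00482 + 0.061·0.341) / 5.941 = 0.008272 mg/L.
0.771 µg/L = 0.000771 mg/L.
After input B: C = (5.941·0.008272 + 0.069·0.000771) / 6.01 = 0.008186 mg/L.

0.00819 mg/L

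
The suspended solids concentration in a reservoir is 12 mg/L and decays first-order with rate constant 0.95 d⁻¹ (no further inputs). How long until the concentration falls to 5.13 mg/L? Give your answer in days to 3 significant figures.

t = ln(C₀/C)/k = ln(12/5.13)/0.95 = 0.8498/0.95 = 0.8945 d.

0.895 d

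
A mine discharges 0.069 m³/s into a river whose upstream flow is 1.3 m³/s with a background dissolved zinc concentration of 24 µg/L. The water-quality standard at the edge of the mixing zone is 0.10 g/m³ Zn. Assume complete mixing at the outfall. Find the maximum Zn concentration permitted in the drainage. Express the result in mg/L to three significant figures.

24 µg/L = 0.024 mg/L.
Mass balance: 0.1·1.369 = 0.069·Cₑ + 1.3·0.024.
Cₑ = (0.1369 − 0.0312) / 0.069 = 1.532 mg/L.

1.53 mg/L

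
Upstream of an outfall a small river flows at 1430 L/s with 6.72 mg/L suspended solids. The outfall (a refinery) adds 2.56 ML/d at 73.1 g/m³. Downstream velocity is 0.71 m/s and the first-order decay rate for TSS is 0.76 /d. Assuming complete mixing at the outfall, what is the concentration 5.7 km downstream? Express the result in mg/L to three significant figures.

7.52 mg/L

2.56 ML/d = 0.02963 m³/s.
1430 L/s = 1.43 m³/s.
After complete mixing, C₀ = (0.02963·73.1 + 1.43·6.72) / 1.46 = 8.067 mg/L.
Travel time t = 5700 m / 0.71 m/s = 8028 s = 0.09292 d.
C = 8.067·exp(−0.76·0.09292) = 8.067·0.9318 = 7.517 mg/L.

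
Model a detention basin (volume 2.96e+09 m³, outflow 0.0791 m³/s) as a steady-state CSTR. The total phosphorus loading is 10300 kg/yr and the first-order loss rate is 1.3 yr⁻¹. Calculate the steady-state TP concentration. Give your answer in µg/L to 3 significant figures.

Outflow Q = 0.0791 m³/s × 3.156e+07 s/yr = 2.496e+06 m³/yr.
Steady-state CSTR mass balance: W = Q·C + k·V·C, so C = W/(Q + kV).
Q + kV = 2.496e+06 + 1.3·2.96e+09 = 3.85e+09 m³/yr.
C = 10300/3.85e+09 = 2.675e-06 kg/m³ = 0.002675 mg/L = 2.675 µg/L.

2.67 µg/L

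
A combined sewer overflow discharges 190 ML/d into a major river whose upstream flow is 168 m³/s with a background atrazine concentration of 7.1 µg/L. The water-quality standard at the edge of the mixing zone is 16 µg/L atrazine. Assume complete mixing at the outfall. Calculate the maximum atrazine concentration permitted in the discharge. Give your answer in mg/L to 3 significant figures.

190 ML/d = 2.199 m³/s.
7.1 µg/L = 0.0071 mg/L.
16 µg/L = 0.016 mg/L.
Mass balance: 0.016·170.2 = 2.199·Cₑ + 168·0.0071.
Cₑ = (2.723 − 1.193) / 2.199 = 0.6959 mg/L.

0.696 mg/L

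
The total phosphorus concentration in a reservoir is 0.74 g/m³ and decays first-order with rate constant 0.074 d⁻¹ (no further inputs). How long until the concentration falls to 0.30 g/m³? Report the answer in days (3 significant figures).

t = ln(C₀/C)/k = ln(0.74/0.30)/0.074 = 0.9029/0.074 = 12.2 d.

12.2 d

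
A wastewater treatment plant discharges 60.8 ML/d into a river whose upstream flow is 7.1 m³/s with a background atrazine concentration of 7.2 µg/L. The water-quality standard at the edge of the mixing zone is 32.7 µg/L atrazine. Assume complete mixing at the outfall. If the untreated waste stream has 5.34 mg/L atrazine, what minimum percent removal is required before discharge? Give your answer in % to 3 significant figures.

94.6 %

60.8 ML/d = 0.7037 m³/s.
7.2 µg/L = 0.0072 mg/L.
32.7 µg/L = 0.0327 mg/L.
Mass balance: 0.0327·7.804 = 0.7037·Cₑ + 7.1·0.0072.
Cₑ = (0.2552 − 0.05112) / 0.7037 = 0.29 mg/L.
Required removal = 1 − 0.29/5.34 = 94.57 %.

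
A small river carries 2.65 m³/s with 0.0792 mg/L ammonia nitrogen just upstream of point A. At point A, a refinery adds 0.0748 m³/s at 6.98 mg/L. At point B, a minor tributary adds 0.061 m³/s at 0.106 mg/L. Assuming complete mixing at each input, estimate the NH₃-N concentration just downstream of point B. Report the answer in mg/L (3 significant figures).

0.265 mg/L

After input A: C = (2.65·0.0792 + 0.0748·6.98) / 2.725 = 0.2686 mg/L.
After input B: C = (2.725·0.2686 + 0.061·0.106) / 2.786 = 0.2651 mg/L.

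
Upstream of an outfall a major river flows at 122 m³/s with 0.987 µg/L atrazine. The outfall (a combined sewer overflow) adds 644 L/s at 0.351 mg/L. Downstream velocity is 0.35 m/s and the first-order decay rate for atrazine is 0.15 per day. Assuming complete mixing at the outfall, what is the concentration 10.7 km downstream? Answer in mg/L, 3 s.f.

644 L/s = 0.644 m³/s.
0.987 µg/L = 0.000987 mg/L.
After complete mixing, C₀ = (0.644·0.351 + 122·0.000987) / 122.6 = 0.002825 mg/L.
Travel time t = 1.07e+04 m / 0.35 m/s = 3.057e+04 s = 0.3538 d.
C = 0.002825·exp(−0.15·0.3538) = 0.002825·0.9483 = 0.002679 mg/L.

0.00268 mg/L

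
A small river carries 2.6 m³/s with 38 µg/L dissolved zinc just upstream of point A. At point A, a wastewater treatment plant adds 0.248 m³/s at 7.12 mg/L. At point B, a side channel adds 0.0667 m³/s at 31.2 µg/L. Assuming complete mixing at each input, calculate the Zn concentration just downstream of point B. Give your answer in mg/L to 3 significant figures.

0.640 mg/L

38 µg/L = 0.038 mg/L.
After input A: C = (2.6·0.038 + 0.248·7.12) / 2.848 = 0.6547 mg/L.
31.2 µg/L = 0.0312 mg/L.
After input B: C = (2.848·0.6547 + 0.0667·0.0312) / 2.915 = 0.6404 mg/L.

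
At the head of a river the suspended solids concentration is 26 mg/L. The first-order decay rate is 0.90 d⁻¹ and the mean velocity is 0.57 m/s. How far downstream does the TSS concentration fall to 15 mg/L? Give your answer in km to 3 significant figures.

From C = C₀·e^(−kt), t = ln(C₀/C)/k = ln(26/15)/0.90 = 0.55/0.90 = 0.6112 d.
Distance = v·t = 0.57 m/s × 5.28e+04 s = 3.01e+04 m = 30.1 km.

30.1 km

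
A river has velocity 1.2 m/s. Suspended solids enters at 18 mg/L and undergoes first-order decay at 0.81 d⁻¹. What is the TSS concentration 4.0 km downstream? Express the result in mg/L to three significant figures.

Travel time t = 4.0 km / 1.2 m/s = 4000/1.2 = 3333 s = 0.03858 d.
First-order decay: C = 18·exp(−0.81·0.03858) = 18·0.9692 = 17.45 mg/L.

17.4 mg/L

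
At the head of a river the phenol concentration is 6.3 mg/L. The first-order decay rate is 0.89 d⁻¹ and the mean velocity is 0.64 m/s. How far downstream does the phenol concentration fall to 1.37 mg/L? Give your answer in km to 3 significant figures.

94.8 km

From C = C₀·e^(−kt), t = ln(C₀/C)/k = ln(6.3/1.37)/0.89 = 1.526/0.89 = 1.714 d.
Distance = v·t = 0.64 m/s × 1.481e+05 s = 9.479e+04 m = 94.79 km.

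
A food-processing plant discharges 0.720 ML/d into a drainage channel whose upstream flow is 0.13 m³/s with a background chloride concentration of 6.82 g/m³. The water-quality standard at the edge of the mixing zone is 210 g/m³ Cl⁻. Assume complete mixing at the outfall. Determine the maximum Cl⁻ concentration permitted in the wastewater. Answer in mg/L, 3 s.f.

0.720 ML/d = 0.008333 m³/s.
Mass balance: 210·0.1383 = 0.008333·Cₑ + 0.13·6.82.
Cₑ = (29.05 − 0.8866) / 0.008333 = 3380 mg/L.

3380 mg/L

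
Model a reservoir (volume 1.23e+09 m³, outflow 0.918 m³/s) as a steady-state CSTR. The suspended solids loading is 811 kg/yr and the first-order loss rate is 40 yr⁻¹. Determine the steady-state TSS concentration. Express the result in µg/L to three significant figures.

0.0165 µg/L

Outflow Q = 0.918 m³/s × 3.156e+07 s/yr = 2.897e+07 m³/yr.
Steady-state CSTR mass balance: W = Q·C + k·V·C, so C = W/(Q + kV).
Q + kV = 2.897e+07 + 40·1.23e+09 = 4.923e+10 m³/yr.
C = 811/4.923e+10 = 1.647e-08 kg/m³ = 1.647e-05 mg/L = 0.01647 µg/L.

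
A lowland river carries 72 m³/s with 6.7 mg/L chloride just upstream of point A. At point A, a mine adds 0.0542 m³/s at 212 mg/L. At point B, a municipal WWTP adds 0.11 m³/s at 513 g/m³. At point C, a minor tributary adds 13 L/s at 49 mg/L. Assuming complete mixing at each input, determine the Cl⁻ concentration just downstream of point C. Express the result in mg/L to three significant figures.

7.63 mg/L

After input A: C = (72·6.7 + 0.0542·212) / 72.05 = 6.854 mg/L.
After input B: C = (72.05·6.854 + 0.11·513) / 72.16 = 7.626 mg/L.
13 L/s = 0.013 m³/s.
After input C: C = (72.16·7.626 + 0.013·49) / 72.18 = 7.633 mg/L.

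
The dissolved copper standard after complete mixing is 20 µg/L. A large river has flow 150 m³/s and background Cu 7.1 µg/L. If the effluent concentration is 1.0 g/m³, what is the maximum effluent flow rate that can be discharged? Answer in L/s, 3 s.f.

7.1 µg/L = 0.0071 mg/L.
20 µg/L = 0.02 mg/L.
Mass balance at complete mixing: C_std·(Q_w + Q_r) = Q_w·C_e + Q_r·C_b.
Rearranging, Q_w = Q_r·(C_std − C_b)/(C_e − C_std) = 150·(0.02 − 0.0071) / (1 − 0.02) = 1.974 m³/s.
= 1974 L/s.

1970 L/s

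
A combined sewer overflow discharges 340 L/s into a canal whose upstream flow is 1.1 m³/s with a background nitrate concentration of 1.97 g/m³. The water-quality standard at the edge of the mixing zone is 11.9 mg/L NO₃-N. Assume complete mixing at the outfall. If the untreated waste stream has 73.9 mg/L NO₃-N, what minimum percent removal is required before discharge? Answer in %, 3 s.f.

40.4 %

340 L/s = 0.34 m³/s.
Mass balance: 11.9·1.44 = 0.34·Cₑ + 1.1·1.97.
Cₑ = (17.14 − 2.167) / 0.34 = 44.03 mg/L.
Required removal = 1 − 44.03/73.9 = 40.42 %.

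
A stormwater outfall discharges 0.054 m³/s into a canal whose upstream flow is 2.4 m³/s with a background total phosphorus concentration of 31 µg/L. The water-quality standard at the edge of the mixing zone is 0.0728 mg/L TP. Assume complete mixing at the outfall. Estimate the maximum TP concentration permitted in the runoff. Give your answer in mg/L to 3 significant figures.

1.93 mg/L

31 µg/L = 0.031 mg/L.
Mass balance: 0.0728·2.454 = 0.054·Cₑ + 2.4·0.031.
Cₑ = (0.1787 − 0.0744) / 0.054 = 1.931 mg/L.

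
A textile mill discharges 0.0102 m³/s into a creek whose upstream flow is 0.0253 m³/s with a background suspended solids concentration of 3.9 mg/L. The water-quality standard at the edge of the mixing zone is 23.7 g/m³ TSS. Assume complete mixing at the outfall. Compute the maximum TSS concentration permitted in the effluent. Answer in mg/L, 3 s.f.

Mass balance: 23.7·0.0355 = 0.0102·Cₑ + 0.0253·3.9.
Cₑ = (0.8414 − 0.09867) / 0.0102 = 72.81 mg/L.

72.8 mg/L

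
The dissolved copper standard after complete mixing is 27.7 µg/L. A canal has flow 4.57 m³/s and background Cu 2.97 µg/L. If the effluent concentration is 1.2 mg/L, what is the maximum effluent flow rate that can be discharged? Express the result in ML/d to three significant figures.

2.97 µg/L = 0.00297 mg/L.
27.7 µg/L = 0.0277 mg/L.
Mass balance at complete mixing: C_std·(Q_w + Q_r) = Q_w·C_e + Q_r·C_b.
Rearranging, Q_w = Q_r·(C_std − C_b)/(C_e − C_std) = 4.57·(0.0277 − 0.00297) / (1.2 − 0.0277) = 0.09641 m³/s.
= 8.329 ML/d.

8.33 ML/d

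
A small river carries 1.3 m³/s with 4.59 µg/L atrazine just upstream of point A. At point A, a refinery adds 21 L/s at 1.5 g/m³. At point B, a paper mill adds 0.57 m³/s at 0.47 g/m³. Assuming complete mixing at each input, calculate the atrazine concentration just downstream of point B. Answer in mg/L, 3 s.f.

0.161 mg/L

4.59 µg/L = 0.00459 mg/L.
21 L/s = 0.021 m³/s.
After input A: C = (1.3·0.00459 + 0.021·1.5) / 1.321 = 0.02836 mg/L.
After input B: C = (1.321·0.02836 + 0.57·0.47) / 1.891 = 0.1615 mg/L.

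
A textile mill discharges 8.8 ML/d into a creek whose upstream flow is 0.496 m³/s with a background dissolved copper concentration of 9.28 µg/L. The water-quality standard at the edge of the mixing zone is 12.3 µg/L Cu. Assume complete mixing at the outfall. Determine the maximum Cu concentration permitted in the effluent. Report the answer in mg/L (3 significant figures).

0.0270 mg/L

8.8 ML/d = 0.1019 m³/s.
9.28 µg/L = 0.00928 mg/L.
12.3 µg/L = 0.0123 mg/L.
Mass balance: 0.0123·0.5979 = 0.1019·Cₑ + 0.496·0.00928.
Cₑ = (0.007354 − 0.004603) / 0.1019 = 0.02701 mg/L.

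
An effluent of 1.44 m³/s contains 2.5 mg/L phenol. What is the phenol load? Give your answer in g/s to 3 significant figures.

3.60 g/s

Mass flux = Q·C = 1.44 m³/s × 2.5 g/m³ = 3.6 g/s.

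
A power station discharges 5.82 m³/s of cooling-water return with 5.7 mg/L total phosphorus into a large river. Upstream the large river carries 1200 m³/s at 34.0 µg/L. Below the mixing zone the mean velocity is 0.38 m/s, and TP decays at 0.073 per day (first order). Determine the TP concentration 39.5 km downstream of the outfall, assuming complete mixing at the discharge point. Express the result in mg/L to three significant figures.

34.0 µg/L = 0.034 mg/L.
After complete mixing, C₀ = (5.82·5.7 + 1200·0.034) / 1206 = 0.06135 mg/L.
Travel time t = 3.95e+04 m / 0.38 m/s = 1.039e+05 s = 1.203 d.
C = 0.06135·exp(−0.073·1.203) = 0.06135·0.9159 = 0.05619 mg/L.

0.0562 mg/L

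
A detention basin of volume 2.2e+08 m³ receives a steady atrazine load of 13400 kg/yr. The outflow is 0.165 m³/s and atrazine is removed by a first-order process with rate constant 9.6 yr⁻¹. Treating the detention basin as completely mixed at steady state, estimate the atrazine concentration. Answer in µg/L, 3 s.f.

Outflow Q = 0.165 m³/s × 3.156e+07 s/yr = 5.207e+06 m³/yr.
Steady-state CSTR mass balance: W = Q·C + k·V·C, so C = W/(Q + kV).
Q + kV = 5.207e+06 + 9.6·2.2e+08 = 2.117e+09 m³/yr.
C = 13400/2.117e+09 = 6.329e-06 kg/m³ = 0.006329 mg/L = 6.329 µg/L.

6.33 µg/L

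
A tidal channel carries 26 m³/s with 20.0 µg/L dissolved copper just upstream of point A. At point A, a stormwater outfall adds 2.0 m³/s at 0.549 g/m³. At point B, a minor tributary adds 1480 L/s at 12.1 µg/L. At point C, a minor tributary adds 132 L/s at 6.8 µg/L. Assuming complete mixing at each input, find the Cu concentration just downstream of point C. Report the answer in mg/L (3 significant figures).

20.0 µg/L = 0.02 mg/L.
After input A: C = (26·0.02 + 2·0.549) / 28 = 0.05779 mg/L.
1480 L/s = 1.48 m³/s.
12.1 µg/L = 0.0121 mg/L.
After input B: C = (28·0.05779 + 1.48·0.0121) / 29.48 = 0.05549 mg/L.
132 L/s = 0.132 m³/s.
6.8 µg/L = 0.0068 mg/L.
After input C: C = (29.48·0.05549 + 0.132·0.0068) / 29.61 = 0.05528 mg/L.

0.0553 mg/L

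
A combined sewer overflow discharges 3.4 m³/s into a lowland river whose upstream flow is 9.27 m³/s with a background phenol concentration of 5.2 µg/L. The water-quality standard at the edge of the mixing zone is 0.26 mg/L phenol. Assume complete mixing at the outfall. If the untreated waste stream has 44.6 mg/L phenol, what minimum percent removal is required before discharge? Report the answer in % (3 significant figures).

97.9 %

5.2 µg/L = 0.0052 mg/L.
Mass balance: 0.26·12.67 = 3.4·Cₑ + 9.27·0.0052.
Cₑ = (3.294 − 0.0482) / 3.4 = 0.9547 mg/L.
Required removal = 1 − 0.9547/44.6 = 97.86 %.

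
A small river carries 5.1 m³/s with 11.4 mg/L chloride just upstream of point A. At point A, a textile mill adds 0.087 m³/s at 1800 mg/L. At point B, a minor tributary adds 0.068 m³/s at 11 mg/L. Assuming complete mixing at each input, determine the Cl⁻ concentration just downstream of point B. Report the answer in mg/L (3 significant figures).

After input A: C = (5.1·11.4 + 0.087·1800) / 5.187 = 41.4 mg/L.
After input B: C = (5.187·41.4 + 0.068·11) / 5.255 = 41.01 mg/L.

41.0 mg/L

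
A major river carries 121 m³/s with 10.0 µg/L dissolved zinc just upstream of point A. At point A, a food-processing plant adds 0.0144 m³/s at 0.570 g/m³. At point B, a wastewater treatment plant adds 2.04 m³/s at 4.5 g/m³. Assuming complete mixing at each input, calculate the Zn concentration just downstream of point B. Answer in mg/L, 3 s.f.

0.0845 mg/L

10.0 µg/L = 0.01 mg/L.
After input A: C = (121·0.01 + 0.0144·0.57) / 121 = 0.01007 mg/L.
After input B: C = (121·0.01007 + 2.04·4.5) / 123.1 = 0.0845 mg/L.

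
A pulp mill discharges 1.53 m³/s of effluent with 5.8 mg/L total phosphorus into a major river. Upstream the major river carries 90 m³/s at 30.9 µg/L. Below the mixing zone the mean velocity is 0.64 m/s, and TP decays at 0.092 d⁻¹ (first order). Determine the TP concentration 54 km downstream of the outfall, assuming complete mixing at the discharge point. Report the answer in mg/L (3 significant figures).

30.9 µg/L = 0.0309 mg/L.
After complete mixing, C₀ = (1.53·5.8 + 90·0.0309) / 91.53 = 0.1273 mg/L.
Travel time t = 5.4e+04 m / 0.64 m/s = 8.438e+04 s = 0.9766 d.
C = 0.1273·exp(−0.092·0.9766) = 0.1273·0.9141 = 0.1164 mg/L.

0.116 mg/L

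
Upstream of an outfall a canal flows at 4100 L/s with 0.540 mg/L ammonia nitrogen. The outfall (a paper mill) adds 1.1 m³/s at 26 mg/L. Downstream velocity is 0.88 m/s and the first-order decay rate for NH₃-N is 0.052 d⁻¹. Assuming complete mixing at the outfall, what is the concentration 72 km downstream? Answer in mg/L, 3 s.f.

4100 L/s = 4.1 m³/s.
After complete mixing, C₀ = (1.1·26 + 4.1·0.54) / 5.2 = 5.926 mg/L.
Travel time t = 7.2e+04 m / 0.88 m/s = 8.182e+04 s = 0.947 d.
C = 5.926·exp(−0.052·0.947) = 5.926·0.952 = 5.641 mg/L.

5.64 mg/L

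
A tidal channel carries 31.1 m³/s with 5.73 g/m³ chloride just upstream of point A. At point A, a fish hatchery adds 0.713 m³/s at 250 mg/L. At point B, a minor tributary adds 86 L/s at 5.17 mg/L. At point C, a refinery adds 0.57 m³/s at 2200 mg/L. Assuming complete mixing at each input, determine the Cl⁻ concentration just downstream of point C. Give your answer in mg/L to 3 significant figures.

49.6 mg/L

After input A: C = (31.1·5.73 + 0.713·250) / 31.81 = 11.2 mg/L.
86 L/s = 0.086 m³/s.
After input B: C = (31.81·11.2 + 0.086·5.17) / 31.9 = 11.19 mg/L.
After input C: C = (31.9·11.19 + 0.57·2200) / 32.47 = 49.61 mg/L.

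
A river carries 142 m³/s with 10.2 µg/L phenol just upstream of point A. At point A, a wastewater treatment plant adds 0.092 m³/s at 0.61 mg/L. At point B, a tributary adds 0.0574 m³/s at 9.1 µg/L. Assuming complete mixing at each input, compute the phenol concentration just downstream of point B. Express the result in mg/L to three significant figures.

0.0106 mg/L

10.2 µg/L = 0.0102 mg/L.
After input A: C = (142·0.0102 + 0.092·0.61) / 142.1 = 0.01059 mg/L.
9.1 µg/L = 0.0091 mg/L.
After input B: C = (142.1·0.01059 + 0.0574·0.0091) / 142.1 = 0.01059 mg/L.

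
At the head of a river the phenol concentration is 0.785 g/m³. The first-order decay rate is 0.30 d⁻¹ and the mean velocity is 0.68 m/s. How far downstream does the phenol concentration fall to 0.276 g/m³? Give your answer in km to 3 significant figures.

From C = C₀·e^(−kt), t = ln(C₀/C)/k = ln(0.785/0.276)/0.30 = 1.045/0.30 = 3.484 d.
Distance = v·t = 0.68 m/s × 3.01e+05 s = 2.047e+05 m = 204.7 km.

205 km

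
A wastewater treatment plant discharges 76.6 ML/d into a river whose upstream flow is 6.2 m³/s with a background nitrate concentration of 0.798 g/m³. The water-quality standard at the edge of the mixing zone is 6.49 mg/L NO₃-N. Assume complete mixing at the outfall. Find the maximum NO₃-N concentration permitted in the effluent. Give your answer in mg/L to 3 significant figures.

46.3 mg/L

76.6 ML/d = 0.8866 m³/s.
Mass balance: 6.49·7.087 = 0.8866·Cₑ + 6.2·0.798.
Cₑ = (45.99 − 4.948) / 0.8866 = 46.3 mg/L.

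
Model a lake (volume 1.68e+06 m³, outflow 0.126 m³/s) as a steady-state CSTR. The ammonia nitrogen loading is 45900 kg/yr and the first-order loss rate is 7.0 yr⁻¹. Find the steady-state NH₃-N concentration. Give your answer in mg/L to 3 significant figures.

Outflow Q = 0.126 m³/s × 3.156e+07 s/yr = 3.976e+06 m³/yr.
Steady-state CSTR mass balance: W = Q·C + k·V·C, so C = W/(Q + kV).
Q + kV = 3.976e+06 + 7.0·1.68e+06 = 1.574e+07 m³/yr.
C = 45900/1.574e+07 = 0.002917 kg/m³ = 2.917 mg/L.

2.92 mg/L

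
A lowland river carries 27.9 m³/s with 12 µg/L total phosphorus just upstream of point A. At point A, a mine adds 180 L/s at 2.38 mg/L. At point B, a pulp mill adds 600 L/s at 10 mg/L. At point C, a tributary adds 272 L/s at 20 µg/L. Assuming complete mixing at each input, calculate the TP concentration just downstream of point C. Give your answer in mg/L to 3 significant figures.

0.234 mg/L

12 µg/L = 0.012 mg/L.
180 L/s = 0.18 m³/s.
After input A: C = (27.9·0.012 + 0.18·2.38) / 28.08 = 0.02718 mg/L.
600 L/s = 0.6 m³/s.
After input B: C = (28.08·0.02718 + 0.6·10) / 28.68 = 0.2358 mg/L.
272 L/s = 0.272 m³/s.
20 µg/L = 0.02 mg/L.
After input C: C = (28.68·0.2358 + 0.272·0.02) / 28.95 = 0.2338 mg/L.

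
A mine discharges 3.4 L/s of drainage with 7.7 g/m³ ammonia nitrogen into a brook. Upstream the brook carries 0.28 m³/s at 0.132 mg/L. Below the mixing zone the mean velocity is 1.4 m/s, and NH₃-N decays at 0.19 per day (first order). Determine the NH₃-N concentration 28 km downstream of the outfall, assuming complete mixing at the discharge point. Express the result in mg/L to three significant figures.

3.4 L/s = 0.0034 m³/s.
After complete mixing, C₀ = (0.0034·7.7 + 0.28·0.132) / 0.2834 = 0.2228 mg/L.
Travel time t = 2.8e+04 m / 1.4 m/s = 2e+04 s = 0.2315 d.
C = 0.2228·exp(−0.19·0.2315) = 0.2228·0.957 = 0.2132 mg/L.

0.213 mg/L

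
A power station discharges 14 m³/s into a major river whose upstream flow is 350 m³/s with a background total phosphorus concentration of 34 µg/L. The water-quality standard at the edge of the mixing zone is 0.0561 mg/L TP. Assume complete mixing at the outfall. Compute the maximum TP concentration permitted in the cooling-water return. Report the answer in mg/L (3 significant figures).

0.609 mg/L

34 µg/L = 0.034 mg/L.
Mass balance: 0.0561·364 = 14·Cₑ + 350·0.034.
Cₑ = (20.42 − 11.9) / 14 = 0.6086 mg/L.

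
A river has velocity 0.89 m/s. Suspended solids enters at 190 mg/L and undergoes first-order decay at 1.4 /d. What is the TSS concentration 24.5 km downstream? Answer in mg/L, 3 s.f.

122 mg/L

Travel time t = 24.5 km / 0.89 m/s = 2.45e+04/0.89 = 2.753e+04 s = 0.3186 d.
First-order decay: C = 190·exp(−1.4·0.3186) = 190·0.6401 = 121.6 mg/L.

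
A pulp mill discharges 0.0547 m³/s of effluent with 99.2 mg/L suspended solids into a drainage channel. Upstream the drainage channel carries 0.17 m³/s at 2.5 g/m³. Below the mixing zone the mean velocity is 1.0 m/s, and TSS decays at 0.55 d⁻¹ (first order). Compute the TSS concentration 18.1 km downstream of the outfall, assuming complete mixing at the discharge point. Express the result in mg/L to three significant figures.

After complete mixing, C₀ = (0.0547·99.2 + 0.17·2.5) / 0.2247 = 26.04 mg/L.
Travel time t = 1.81e+04 m / 1.0 m/s = 1.81e+04 s = 0.2095 d.
C = 26.04·exp(−0.55·0.2095) = 26.04·0.8912 = 23.21 mg/L.

23.2 mg/L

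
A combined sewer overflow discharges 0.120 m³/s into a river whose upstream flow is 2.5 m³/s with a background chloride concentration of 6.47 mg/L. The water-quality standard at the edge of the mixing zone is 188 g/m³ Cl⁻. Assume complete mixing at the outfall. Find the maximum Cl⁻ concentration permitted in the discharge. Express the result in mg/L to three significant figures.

3970 mg/L

Mass balance: 188·2.62 = 0.12·Cₑ + 2.5·6.47.
Cₑ = (492.6 − 16.18) / 0.12 = 3970 mg/L.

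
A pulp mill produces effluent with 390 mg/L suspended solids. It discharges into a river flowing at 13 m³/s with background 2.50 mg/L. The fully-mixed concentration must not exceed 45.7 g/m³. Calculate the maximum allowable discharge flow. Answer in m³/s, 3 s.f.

1.63 m³/s

Mass balance at complete mixing: C_std·(Q_w + Q_r) = Q_w·C_e + Q_r·C_b.
Rearranging, Q_w = Q_r·(C_std − C_b)/(C_e − C_std) = 13·(45.7 − 2.5) / (390 − 45.7) = 1.631 m³/s.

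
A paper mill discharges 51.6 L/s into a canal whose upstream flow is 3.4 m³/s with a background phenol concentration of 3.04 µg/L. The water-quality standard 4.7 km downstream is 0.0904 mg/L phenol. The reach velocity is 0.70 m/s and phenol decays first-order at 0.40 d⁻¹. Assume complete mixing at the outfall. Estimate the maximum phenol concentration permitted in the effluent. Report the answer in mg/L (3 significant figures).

6.04 mg/L

51.6 L/s = 0.0516 m³/s.
3.04 µg/L = 0.00304 mg/L.
Travel time to the compliance point: t = 4700/0.70 = 6714 s = 0.07771 d; decay factor exp(−0.40·0.07771) = 0.9694.
So the concentration just after mixing may be at most 0.0904/0.9694 = 0.09325 mg/L.
Mass balance: 0.09325·3.452 = 0.0516·Cₑ + 3.4·0.00304.
Cₑ = (0.3219 − 0.01034) / 0.0516 = 6.038 mg/L.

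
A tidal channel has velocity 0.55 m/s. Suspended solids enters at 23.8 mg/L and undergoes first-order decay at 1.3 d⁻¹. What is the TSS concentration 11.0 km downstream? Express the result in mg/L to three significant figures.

17.6 mg/L

Travel time t = 11.0 km / 0.55 m/s = 1.1e+04/0.55 = 2e+04 s = 0.2315 d.
First-order decay: C = 23.8·exp(−1.3·0.2315) = 23.8·0.7401 = 17.62 mg/L.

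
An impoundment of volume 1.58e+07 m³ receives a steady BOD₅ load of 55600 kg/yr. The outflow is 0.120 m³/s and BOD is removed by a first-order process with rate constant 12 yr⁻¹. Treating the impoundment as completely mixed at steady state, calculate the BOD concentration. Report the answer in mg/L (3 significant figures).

0.288 mg/L

Outflow Q = 0.120 m³/s × 3.156e+07 s/yr = 3.787e+06 m³/yr.
Steady-state CSTR mass balance: W = Q·C + k·V·C, so C = W/(Q + kV).
Q + kV = 3.787e+06 + 12·1.58e+07 = 1.934e+08 m³/yr.
C = 55600/1.934e+08 = 0.0002875 kg/m³ = 0.2875 mg/L.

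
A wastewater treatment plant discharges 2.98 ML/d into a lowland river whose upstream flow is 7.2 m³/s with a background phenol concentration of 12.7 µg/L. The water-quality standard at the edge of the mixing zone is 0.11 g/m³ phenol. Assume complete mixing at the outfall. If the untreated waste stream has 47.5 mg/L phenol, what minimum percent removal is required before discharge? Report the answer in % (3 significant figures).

2.98 ML/d = 0.03449 m³/s.
12.7 µg/L = 0.0127 mg/L.
Mass balance: 0.11·7.234 = 0.03449·Cₑ + 7.2·0.0127.
Cₑ = (0.7958 − 0.09144) / 0.03449 = 20.42 mg/L.
Required removal = 1 − 20.42/47.5 = 57.01 %.

57.0 %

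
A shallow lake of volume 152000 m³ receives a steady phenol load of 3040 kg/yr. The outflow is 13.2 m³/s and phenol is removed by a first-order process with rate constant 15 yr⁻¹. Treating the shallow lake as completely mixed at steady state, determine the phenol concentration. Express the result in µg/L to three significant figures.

7.26 µg/L

Outflow Q = 13.2 m³/s × 3.156e+07 s/yr = 4.166e+08 m³/yr.
Steady-state CSTR mass balance: W = Q·C + k·V·C, so C = W/(Q + kV).
Q + kV = 4.166e+08 + 15·152000 = 4.188e+08 m³/yr.
C = 3040/4.188e+08 = 7.258e-06 kg/m³ = 0.007258 mg/L = 7.258 µg/L.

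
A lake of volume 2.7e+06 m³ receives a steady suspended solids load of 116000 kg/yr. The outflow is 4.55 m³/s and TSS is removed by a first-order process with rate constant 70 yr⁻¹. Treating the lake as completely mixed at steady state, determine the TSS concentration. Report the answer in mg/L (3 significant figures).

Outflow Q = 4.55 m³/s × 3.156e+07 s/yr = 1.436e+08 m³/yr.
Steady-state CSTR mass balance: W = Q·C + k·V·C, so C = W/(Q + kV).
Q + kV = 1.436e+08 + 70·2.7e+06 = 3.326e+08 m³/yr.
C = 116000/3.326e+08 = 0.0003488 kg/m³ = 0.3488 mg/L.

0.349 mg/L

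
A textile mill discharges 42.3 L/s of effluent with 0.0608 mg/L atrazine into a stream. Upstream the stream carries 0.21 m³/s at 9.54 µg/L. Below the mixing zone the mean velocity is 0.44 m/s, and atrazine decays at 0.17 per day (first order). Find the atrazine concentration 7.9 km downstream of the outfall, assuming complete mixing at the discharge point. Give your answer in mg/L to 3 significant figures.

42.3 L/s = 0.0423 m³/s.
9.54 µg/L = 0.00954 mg/L.
After complete mixing, C₀ = (0.0423·0.0608 + 0.21·0.00954) / 0.2523 = 0.01813 mg/L.
Travel time t = 7900 m / 0.44 m/s = 1.795e+04 s = 0.2078 d.
C = 0.01813·exp(−0.17·0.2078) = 0.01813·0.9653 = 0.0175 mg/L.

0.0175 mg/L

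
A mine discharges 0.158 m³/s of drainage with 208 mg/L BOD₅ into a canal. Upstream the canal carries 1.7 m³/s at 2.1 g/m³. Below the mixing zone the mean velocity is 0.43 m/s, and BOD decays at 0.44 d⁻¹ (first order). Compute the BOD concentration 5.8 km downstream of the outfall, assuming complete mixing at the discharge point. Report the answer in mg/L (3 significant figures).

18.3 mg/L

After complete mixing, C₀ = (0.158·208 + 1.7·2.1) / 1.858 = 19.61 mg/L.
Travel time t = 5800 m / 0.43 m/s = 1.349e+04 s = 0.1561 d.
C = 19.61·exp(−0.44·0.1561) = 19.61·0.9336 = 18.31 mg/L.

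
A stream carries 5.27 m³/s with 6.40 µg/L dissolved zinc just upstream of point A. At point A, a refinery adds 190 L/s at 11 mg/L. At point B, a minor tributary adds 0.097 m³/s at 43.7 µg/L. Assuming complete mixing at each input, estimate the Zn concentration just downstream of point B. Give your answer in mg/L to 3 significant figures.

0.383 mg/L

6.40 µg/L = 0.0064 mg/L.
190 L/s = 0.19 m³/s.
After input A: C = (5.27·0.0064 + 0.19·11) / 5.46 = 0.389 mg/L.
43.7 µg/L = 0.0437 mg/L.
After input B: C = (5.46·0.389 + 0.097·0.0437) / 5.557 = 0.3829 mg/L.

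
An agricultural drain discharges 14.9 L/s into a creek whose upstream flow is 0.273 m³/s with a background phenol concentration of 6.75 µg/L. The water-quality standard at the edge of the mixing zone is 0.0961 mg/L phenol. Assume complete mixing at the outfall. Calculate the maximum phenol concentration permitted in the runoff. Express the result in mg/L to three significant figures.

14.9 L/s = 0.0149 m³/s.
6.75 µg/L = 0.00675 mg/L.
Mass balance: 0.0961·0.2879 = 0.0149·Cₑ + 0.273·0.00675.
Cₑ = (0.02767 − 0.001843) / 0.0149 = 1.733 mg/L.

1.73 mg/L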